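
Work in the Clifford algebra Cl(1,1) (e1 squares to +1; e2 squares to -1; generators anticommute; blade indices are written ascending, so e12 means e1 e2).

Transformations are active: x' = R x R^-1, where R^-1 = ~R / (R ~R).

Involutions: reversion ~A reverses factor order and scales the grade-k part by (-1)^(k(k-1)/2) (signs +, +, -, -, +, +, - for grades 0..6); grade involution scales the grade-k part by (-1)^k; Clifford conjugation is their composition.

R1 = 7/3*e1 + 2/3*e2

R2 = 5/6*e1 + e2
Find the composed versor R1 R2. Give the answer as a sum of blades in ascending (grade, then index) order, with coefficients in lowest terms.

Distribute over the terms of R1 (each basis-blade product reordered to ascending indices, repeated generators contracted through their squares):
(7/3*e1) R2 = 35/18 + 7/3*e12
(2/3*e2) R2 = -2/3 - 5/9*e12
Summing the partial products and collecting blades:
Answer: 23/18 + 16/9*e12


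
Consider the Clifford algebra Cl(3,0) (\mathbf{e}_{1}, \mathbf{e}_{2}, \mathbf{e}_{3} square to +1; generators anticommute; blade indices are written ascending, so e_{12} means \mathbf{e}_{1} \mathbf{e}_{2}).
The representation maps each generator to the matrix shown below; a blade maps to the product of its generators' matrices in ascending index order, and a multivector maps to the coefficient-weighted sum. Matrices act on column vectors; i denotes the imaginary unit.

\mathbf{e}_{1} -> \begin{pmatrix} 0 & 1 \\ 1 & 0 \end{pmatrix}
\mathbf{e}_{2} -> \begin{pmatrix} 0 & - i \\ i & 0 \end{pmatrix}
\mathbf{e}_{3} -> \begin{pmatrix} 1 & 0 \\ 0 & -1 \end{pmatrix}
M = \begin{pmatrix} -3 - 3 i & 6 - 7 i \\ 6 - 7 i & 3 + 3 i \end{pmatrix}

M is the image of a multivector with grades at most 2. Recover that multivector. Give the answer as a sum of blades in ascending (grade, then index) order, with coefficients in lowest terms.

Method: 1, rho(e_{1}), rho(e_{2}), rho(e_{3}) form a trace-orthogonal basis of the 2x2 complex matrices (tr(X Y) = 2 if X = Y, else 0), so M = m0*1 + m1*rho(e_{1}) + m2*rho(e_{2}) + m3*rho(e_{3}) with m0 = tr(M)/2 = 0, m1 = tr(M rho(e_{1}))/2 = 6 - 7 i, m2 = tr(M rho(e_{2}))/2 = 0, m3 = tr(M rho(e_{3}))/2 = -3 - 3 i.
Multiplying table entries, the bivector images are rho(e_{12}) = i*rho(e_{3}), rho(e_{13}) = -i*rho(e_{2}), rho(e_{23}) = i*rho(e_{1}); with real blade coefficients the real parts of m0..m3 are the coefficients of 1, e_{1}, e_{2}, e_{3} and the imaginary parts give the bivectors (e_{23}: Im m1, e_{13}: -Im m2, e_{12}: Im m3).
Answer: 6 e_{1} - 3 e_{3} - 3 e_{12} - 7 e_{23}


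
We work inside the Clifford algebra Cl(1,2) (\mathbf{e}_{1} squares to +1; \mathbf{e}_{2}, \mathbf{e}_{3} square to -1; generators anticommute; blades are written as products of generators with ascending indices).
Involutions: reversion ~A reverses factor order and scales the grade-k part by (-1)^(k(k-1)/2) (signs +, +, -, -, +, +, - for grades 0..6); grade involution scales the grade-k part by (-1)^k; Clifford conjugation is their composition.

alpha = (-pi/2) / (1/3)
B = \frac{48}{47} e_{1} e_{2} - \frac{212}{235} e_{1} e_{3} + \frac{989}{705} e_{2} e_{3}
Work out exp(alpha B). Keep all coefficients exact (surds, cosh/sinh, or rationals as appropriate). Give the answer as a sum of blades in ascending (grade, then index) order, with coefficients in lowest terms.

B^2 term by term: the squares give (\frac{48}{47})^2*(e_{1} e_{2})^2 + (-\frac{212}{235})^2*(e_{1} e_{3})^2 + (\frac{989}{705})^2*(e_{2} e_{3})^2 = \frac{2304}{2209}*(+1) + \frac{44944}{55225}*(+1) + \frac{978121}{497025}*(-1) = -\frac{1}{9} (each basis 2-blade squares to minus the product of its generators' squares); cross terms between blades sharing an index anticommute and cancel. So B^2 = -\frac{1}{9}.
B^2 = -\frac{1}{9} — circular case — the even/odd split gives cos and sin: l = \frac{1}{3}, alpha*l = - \frac{\pi}{2}, so exp(alpha B) = cos(- \frac{\pi}{2}) + (sin(- \frac{\pi}{2})/(\frac{1}{3}))*B = 0 + (-3)*B.
Answer: - \frac{144}{47} e_{1} e_{2} + \frac{636}{235} e_{1} e_{3} - \frac{989}{235} e_{2} e_{3}


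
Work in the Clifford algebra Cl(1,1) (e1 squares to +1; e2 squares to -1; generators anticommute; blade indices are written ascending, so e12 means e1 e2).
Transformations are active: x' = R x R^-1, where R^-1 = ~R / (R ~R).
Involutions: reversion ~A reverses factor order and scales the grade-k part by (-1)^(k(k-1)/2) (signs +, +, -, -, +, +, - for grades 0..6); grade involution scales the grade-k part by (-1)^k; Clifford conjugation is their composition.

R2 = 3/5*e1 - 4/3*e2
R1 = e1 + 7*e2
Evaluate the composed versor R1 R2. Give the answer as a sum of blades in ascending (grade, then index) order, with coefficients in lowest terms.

Distribute over the terms of R1 (each basis-blade product reordered to ascending indices, repeated generators contracted through their squares):
(e1) R2 = 3/5 - 4/3*e12
(7*e2) R2 = 28/3 - 21/5*e12
Summing the partial products and collecting blades:
Answer: 149/15 - 83/15*e12


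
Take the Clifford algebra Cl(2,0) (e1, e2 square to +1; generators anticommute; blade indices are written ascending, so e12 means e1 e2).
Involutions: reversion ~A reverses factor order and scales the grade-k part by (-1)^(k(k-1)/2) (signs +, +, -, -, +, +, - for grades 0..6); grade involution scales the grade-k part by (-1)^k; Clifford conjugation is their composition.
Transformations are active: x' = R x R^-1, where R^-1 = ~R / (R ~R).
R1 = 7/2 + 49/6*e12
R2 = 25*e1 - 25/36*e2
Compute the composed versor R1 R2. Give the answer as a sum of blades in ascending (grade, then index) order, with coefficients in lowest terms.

Distribute over the terms of R1 (each basis-blade product reordered to ascending indices, repeated generators contracted through their squares):
(7/2) R2 = 175/2*e1 - 175/72*e2
(49/6*e12) R2 = -1225/216*e1 - 1225/6*e2
Summing the partial products and collecting blades:
Answer: 17675/216*e1 - 14875/72*e2


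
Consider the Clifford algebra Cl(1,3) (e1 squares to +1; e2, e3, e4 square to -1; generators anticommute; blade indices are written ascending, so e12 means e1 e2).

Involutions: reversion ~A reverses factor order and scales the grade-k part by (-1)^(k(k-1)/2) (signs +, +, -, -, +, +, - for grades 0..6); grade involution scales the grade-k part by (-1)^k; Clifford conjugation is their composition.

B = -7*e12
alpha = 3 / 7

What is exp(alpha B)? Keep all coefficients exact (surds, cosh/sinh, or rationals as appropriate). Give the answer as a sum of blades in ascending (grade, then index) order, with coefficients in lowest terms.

B^2 = (-7)^2*(e12)^2 = 49*(+1) = 49 (a basis 2-blade squares to minus the product of its generators' squares).
B^2 = 49 — B^2 > 0, so the exponential closes hyperbolically: l = 7, alpha*l = 3, so exp(alpha B) = cosh(3) + (sinh(3)/7)*B = cosh(3) + (sinh(3)/7)*B.
Answer: cosh(3) - sinh(3)*e12


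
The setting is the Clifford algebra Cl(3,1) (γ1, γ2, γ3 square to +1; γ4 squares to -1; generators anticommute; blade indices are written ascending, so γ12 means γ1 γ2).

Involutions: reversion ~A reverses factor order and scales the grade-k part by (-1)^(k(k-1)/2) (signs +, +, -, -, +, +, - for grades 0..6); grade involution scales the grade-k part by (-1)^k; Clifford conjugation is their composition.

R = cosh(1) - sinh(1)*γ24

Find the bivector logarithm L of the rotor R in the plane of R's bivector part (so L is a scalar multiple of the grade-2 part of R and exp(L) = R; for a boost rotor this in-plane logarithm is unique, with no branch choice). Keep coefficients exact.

The scalar part of R is cosh(1), so cosh pins the rapidity up to sign — the sign comes from the bivector part; dividing that part by sinh of the rapidity yields the plane, and the in-plane L = rapidity * plane is unique because the two sign choices cancel.
Concretely: cosh(rapidity) = cosh(1) gives rapidity = ±1, and since rapidity/sinh(rapidity) is even the sign is immaterial: L = (rapidity/sinh(rapidity)) * <R>_2 = (1/sinh(1)) * <R>_2.
Answer: -γ24


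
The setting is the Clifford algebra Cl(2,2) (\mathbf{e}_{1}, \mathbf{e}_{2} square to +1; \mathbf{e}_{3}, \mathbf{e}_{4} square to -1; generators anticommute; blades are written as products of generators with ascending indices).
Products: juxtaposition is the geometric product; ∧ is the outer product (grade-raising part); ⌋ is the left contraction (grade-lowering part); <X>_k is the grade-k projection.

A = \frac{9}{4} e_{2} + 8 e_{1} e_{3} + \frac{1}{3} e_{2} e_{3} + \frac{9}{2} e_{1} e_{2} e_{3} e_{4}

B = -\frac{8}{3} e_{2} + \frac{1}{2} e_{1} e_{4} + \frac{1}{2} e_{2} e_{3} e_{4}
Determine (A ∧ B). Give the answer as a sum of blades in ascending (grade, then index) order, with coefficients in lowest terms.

step 1: \frac{64}{3} e_{1} e_{2} e_{3} - \frac{9}{8} e_{1} e_{2} e_{4} + \frac{1}{6} e_{1} e_{2} e_{3} e_{4}
Answer: \frac{64}{3} e_{1} e_{2} e_{3} - \frac{9}{8} e_{1} e_{2} e_{4} + \frac{1}{6} e_{1} e_{2} e_{3} e_{4}


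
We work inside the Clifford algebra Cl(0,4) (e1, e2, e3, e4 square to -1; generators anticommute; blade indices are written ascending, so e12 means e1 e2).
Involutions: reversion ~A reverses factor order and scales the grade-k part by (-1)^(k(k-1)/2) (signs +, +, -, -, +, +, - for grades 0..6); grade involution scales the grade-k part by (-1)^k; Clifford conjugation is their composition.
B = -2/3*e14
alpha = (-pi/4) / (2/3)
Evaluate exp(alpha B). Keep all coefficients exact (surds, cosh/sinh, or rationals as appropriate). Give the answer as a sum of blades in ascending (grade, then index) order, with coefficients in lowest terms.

B^2 = (-2/3)^2*(e14)^2 = 4/9*(-1) = -4/9 (a basis 2-blade squares to minus the product of its generators' squares).
B^2 = -4/9 — the series telescopes trigonometrically here: l = 2/3, alpha*l = -pi/4, so exp(alpha B) = cos(-pi/4) + (sin(-pi/4)/(2/3))*B = sqrt(2)/2 + (-3*sqrt(2)/4)*B.
Answer: sqrt(2)/2 + sqrt(2)/2*e14


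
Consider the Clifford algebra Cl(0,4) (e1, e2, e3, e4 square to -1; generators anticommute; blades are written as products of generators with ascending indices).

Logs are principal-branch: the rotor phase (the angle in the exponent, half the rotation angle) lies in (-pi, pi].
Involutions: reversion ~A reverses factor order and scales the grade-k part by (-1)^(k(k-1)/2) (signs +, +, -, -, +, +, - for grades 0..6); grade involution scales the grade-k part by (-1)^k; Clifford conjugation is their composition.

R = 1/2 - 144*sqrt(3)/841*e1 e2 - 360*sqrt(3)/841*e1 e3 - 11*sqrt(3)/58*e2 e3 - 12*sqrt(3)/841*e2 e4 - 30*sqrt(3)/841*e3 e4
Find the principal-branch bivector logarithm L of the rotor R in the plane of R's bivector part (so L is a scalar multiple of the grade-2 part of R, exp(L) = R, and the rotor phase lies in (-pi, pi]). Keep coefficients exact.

The scalar part of R is 1/2, which pins the rotor phase on the principal branch; dividing the bivector part by the sine of that phase recovers the unit plane, and L is the phase times that plane.
Concretely: cos(phase) = 1/2 gives phase = ±pi/3, and since phase/sin(phase) is even the sign is immaterial: L = (phase/sin(phase)) * <R>_2 = (2*sqrt(3)*pi/9) * <R>_2.
Answer: -96*pi/841*e1 e2 - 240*pi/841*e1 e3 - 11*pi/87*e2 e3 - 8*pi/841*e2 e4 - 20*pi/841*e3 e4


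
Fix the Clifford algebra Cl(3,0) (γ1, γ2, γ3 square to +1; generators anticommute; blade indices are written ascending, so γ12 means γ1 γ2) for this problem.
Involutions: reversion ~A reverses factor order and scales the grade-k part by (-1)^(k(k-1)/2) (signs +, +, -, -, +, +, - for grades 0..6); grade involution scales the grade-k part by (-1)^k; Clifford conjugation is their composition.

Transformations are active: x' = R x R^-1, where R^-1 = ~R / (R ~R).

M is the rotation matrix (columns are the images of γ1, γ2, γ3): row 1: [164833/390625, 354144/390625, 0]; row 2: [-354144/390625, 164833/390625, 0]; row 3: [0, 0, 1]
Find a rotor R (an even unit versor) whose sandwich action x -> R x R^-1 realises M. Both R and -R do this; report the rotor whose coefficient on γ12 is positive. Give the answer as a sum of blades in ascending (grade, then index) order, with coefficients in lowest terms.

Method: write R = a + b12*γ12 + b13*γ13 + b23*γ23 with a^2 + b12^2 + b13^2 + b23^2 = 1 (so R^-1 = ~R). Expanding the columns R e_j ~R gives tr M = 4a^2 - 1 and, from the antisymmetric part, M21 - M12 = -4a*b12, M13 - M31 = 4a*b13, M32 - M23 = -4a*b23.
Here tr M = 720291/390625, so a^2 = (1 + tr M)/4 = 277729/390625 and a = ±527/625. Taking a = 527/625: M21 - M12 = -708288/390625, M13 - M31 = 0, M32 - M23 = 0, giving b12 = 336/625, b13 = 0, b23 = 0, i.e. R = 527/625 + 336/625*γ12.
Its γ12 coefficient is already positive.
Answer: 527/625 + 336/625*γ12. Sheet selection: the two-to-one cover makes ±R indistinguishable at the matrix level (trace 720291/390625), so uniqueness comes from the required sign on γ12.


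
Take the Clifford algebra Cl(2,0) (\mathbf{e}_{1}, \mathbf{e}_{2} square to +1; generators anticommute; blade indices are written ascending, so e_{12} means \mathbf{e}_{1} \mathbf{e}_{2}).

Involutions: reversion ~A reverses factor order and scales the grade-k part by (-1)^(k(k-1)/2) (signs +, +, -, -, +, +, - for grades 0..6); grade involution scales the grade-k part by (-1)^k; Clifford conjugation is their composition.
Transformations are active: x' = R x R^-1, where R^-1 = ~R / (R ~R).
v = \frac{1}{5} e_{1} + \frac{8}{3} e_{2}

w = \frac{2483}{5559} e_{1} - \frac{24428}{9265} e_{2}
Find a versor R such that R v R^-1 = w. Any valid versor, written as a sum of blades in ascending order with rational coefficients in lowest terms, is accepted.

Equal squares first: v^2 = w^2 = \frac{1609}{225}. Then v + w = \frac{17974}{27795} e_{1} + \frac{836}{27795} e_{2} is a versor taking v to w, provided it is invertible.
Answer: \frac{17974}{27795} e_{1} + \frac{836}{27795} e_{2}


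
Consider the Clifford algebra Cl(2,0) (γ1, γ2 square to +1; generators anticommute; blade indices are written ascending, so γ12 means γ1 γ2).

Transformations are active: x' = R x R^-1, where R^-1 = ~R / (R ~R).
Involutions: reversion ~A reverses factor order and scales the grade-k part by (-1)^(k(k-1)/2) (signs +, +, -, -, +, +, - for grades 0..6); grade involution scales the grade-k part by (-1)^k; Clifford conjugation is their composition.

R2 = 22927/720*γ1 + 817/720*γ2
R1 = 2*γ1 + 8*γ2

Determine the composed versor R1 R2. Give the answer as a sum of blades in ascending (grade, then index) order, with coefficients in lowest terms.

Distribute over the terms of R1 (each basis-blade product reordered to ascending indices, repeated generators contracted through their squares):
(2*γ1) R2 = 22927/360 + 817/360*γ12
(8*γ2) R2 = 817/90 - 22927/90*γ12
Summing the partial products and collecting blades:
Answer: 5239/72 - 10099/40*γ12


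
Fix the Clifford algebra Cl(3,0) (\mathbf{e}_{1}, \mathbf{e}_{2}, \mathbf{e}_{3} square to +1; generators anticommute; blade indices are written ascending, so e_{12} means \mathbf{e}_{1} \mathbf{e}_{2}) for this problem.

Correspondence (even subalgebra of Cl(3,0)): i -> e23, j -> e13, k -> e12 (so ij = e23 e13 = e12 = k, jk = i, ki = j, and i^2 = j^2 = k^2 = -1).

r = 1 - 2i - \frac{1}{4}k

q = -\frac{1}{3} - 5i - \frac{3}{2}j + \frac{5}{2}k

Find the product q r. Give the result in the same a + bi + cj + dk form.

In blades: q = -\frac{1}{3} + \frac{5}{2} e_{12} - \frac{3}{2} e_{13} - 5 e_{23}, r = 1 - \frac{1}{4} e_{12} - 2 e_{23}.
Distribute q over r term by term (generator squares from the signature, products reordered to ascending indices): (-\frac{1}{3})*r = -\frac{1}{3} + \frac{1}{12} e_{12} + \frac{2}{3} e_{23}; (\frac{5}{2} e_{12})*r = \frac{5}{8} + \frac{5}{2} e_{12} - 5 e_{13}; (-\frac{3}{2} e_{13})*r = -3 e_{12} - \frac{3}{2} e_{13} + \frac{3}{8} e_{23}; (-5 e_{23})*r = -10 - \frac{5}{4} e_{13} - 5 e_{23}.
Sum: -\frac{233}{24} - \frac{5}{12} e_{12} - \frac{31}{4} e_{13} - \frac{95}{24} e_{23}; translating back through the correspondence:
Answer: -\frac{233}{24} - \frac{95}{24}i - \frac{31}{4}j - \frac{5}{12}k


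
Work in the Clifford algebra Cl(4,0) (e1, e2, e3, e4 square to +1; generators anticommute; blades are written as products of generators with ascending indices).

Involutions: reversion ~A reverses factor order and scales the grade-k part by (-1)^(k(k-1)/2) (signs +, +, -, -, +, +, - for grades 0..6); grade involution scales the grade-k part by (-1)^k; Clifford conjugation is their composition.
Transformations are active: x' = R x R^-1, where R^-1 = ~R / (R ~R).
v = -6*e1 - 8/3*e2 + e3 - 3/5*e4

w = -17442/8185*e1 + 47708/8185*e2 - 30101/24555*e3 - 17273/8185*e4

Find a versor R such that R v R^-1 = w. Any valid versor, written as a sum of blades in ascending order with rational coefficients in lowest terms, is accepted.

Here q(v) = q(w) = 10006/225; the classical choice R = v + w = -66552/8185*e1 + 77644/24555*e2 - 5546/24555*e3 - 22184/8185*e4 then realises v -> w under the sandwich.
Answer: -66552/8185*e1 + 77644/24555*e2 - 5546/24555*e3 - 22184/8185*e4


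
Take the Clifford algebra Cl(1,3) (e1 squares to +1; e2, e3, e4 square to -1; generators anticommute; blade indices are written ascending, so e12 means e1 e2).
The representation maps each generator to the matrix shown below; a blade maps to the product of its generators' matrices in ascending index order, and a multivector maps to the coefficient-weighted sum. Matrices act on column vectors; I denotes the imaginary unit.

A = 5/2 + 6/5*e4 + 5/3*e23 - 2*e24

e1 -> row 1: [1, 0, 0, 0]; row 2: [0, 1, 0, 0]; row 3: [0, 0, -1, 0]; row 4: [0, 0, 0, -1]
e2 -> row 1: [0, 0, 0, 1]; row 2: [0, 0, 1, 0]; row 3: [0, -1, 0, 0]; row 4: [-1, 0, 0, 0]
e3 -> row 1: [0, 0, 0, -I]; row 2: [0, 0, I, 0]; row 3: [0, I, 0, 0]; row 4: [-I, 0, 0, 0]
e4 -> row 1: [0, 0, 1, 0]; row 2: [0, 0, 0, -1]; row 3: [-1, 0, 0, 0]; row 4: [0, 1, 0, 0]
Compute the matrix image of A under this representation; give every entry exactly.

Bivector images (products of the table entries): rho(e23) = rho(e2)rho(e3) = row 1: [-I, 0, 0, 0]; row 2: [0, I, 0, 0]; row 3: [0, 0, -I, 0]; row 4: [0, 0, 0, I]; rho(e24) = rho(e2)rho(e4) = row 1: [0, 1, 0, 0]; row 2: [-1, 0, 0, 0]; row 3: [0, 0, 0, 1]; row 4: [0, 0, -1, 0].
M = (5/2)*1 + (6/5)*rho(e4) + (5/3)*rho(e23) + (-2)*rho(e24), summed entrywise (1 is the identity matrix):
Answer: row 1: [5/2 - 5*I/3, -2, 6/5, 0]; row 2: [2, 5/2 + 5*I/3, 0, -6/5]; row 3: [-6/5, 0, 5/2 - 5*I/3, -2]; row 4: [0, 6/5, 2, 5/2 + 5*I/3]


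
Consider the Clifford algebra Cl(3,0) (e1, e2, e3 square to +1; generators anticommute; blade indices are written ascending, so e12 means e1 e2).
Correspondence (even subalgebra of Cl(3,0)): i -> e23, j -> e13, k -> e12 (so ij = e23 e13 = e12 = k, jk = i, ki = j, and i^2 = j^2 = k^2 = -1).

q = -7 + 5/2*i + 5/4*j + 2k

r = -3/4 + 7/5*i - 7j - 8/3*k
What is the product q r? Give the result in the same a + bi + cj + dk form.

In blades: q = -7 + 2*e12 + 5/4*e13 + 5/2*e23, r = -3/4 - 8/3*e12 - 7*e13 + 7/5*e23.
Distribute q over r term by term (generator squares from the signature, products reordered to ascending indices): (-7)*r = 21/4 + 56/3*e12 + 49*e13 - 49/5*e23; (2*e12)*r = 16/3 - 3/2*e12 + 14/5*e13 + 14*e23; (5/4*e13)*r = 35/4 - 7/4*e12 - 15/16*e13 - 10/3*e23; (5/2*e23)*r = -7/2 - 35/2*e12 + 20/3*e13 - 15/8*e23.
Sum: 95/6 - 25/12*e12 + 13807/240*e13 - 121/120*e23; translating back through the correspondence:
Answer: 95/6 - 121/120*i + 13807/240*j - 25/12*k


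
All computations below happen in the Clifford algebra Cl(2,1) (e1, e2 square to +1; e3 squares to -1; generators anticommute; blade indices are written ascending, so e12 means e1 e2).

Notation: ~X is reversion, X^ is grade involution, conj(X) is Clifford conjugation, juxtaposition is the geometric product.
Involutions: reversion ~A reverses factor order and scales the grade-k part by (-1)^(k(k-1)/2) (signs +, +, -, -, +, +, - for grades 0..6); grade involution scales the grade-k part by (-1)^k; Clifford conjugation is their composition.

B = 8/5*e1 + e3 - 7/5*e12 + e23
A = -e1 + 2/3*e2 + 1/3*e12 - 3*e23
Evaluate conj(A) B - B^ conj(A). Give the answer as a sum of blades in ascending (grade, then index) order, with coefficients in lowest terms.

first term: 62/15 - 14/15*e1 - 58/15*e2 - 2/3*e3 + 16/15*e12 + 73/15*e13 - 2/3*e23 + 82/15*e123
second term: 14/15 + 14/15*e1 - 16/15*e2 + 2/3*e3 + 16/15*e12 - 43/15*e13 - 2/3*e23 - 52/15*e123
Answer: 16/5 - 28/15*e1 - 14/5*e2 - 4/3*e3 + 116/15*e13 + 134/15*e123


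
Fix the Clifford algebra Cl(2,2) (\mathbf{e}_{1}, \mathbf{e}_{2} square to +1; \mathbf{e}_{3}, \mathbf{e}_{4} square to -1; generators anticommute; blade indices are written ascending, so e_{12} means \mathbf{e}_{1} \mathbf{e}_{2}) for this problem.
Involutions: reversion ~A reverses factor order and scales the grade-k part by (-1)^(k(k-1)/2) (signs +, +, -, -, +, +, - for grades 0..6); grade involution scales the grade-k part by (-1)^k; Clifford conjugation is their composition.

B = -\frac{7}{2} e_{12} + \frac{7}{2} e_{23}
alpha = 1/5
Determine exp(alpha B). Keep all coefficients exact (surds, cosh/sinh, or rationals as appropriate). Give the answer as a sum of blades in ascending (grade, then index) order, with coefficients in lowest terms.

B^2 term by term: the squares give (-\frac{7}{2})^2*(e_{12})^2 + (\frac{7}{2})^2*(e_{23})^2 = \frac{49}{4}*(-1) + \frac{49}{4}*(+1) = 0 (each basis 2-blade squares to minus the product of its generators' squares); cross terms between blades sharing an index anticommute and cancel. So B^2 = 0.
B^2 = 0, hence only two terms survive: exp(alpha B) = 1 + alpha B (parabolic case).
Answer: 1 - \frac{7}{10} e_{12} + \frac{7}{10} e_{23}


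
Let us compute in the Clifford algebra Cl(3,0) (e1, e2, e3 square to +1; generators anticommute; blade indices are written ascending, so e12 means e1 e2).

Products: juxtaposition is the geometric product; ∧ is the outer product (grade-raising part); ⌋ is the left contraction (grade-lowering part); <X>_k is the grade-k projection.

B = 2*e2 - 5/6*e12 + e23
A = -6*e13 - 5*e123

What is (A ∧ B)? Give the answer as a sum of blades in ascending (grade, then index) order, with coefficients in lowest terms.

step 1: 12*e123
Answer: 12*e123


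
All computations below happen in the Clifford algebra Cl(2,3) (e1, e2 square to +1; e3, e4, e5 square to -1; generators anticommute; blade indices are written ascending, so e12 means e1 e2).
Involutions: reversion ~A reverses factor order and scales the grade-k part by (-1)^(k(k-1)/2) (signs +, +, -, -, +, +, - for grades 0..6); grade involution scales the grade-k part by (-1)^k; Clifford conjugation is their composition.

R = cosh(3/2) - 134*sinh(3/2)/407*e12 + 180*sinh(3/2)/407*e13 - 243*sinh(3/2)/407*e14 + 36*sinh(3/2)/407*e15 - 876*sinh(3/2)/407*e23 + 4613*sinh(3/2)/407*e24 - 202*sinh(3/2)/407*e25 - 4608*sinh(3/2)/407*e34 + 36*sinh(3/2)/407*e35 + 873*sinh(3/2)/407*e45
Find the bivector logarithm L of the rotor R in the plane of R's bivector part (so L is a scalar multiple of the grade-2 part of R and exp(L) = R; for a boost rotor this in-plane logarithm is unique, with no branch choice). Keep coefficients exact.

The scalar part of R is cosh(3/2), which determines |rapidity| via cosh; the sign lives in the bivector part, and pairing them (bivector part over sinh of the rapidity = the plane) gives the unique in-plane L = rapidity * plane.
Concretely: cosh(rapidity) = cosh(3/2) gives rapidity = ±3/2, and since rapidity/sinh(rapidity) is even the sign is immaterial: L = (rapidity/sinh(rapidity)) * <R>_2 = (3/(2*sinh(3/2))) * <R>_2.
Answer: -201/407*e12 + 270/407*e13 - 729/814*e14 + 54/407*e15 - 1314/407*e23 + 13839/814*e24 - 303/407*e25 - 6912/407*e34 + 54/407*e35 + 2619/814*e45


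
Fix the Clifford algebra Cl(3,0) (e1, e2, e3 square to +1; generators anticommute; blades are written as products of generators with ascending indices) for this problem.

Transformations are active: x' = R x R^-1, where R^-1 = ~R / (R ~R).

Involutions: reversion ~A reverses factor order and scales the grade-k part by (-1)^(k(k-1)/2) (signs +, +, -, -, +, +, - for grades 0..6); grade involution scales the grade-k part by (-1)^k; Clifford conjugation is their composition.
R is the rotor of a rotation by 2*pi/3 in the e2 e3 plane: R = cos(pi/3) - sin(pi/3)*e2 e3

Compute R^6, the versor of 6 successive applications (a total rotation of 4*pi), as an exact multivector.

Rotor phase runs at HALF the rotation angle; powers of one rotor simply add phase, so after 6 steps in e2 e3 the phase is 6*pi/3 = 2*pi and R^6 = cos(2*pi) - sin(2*pi)*e2 e3.
cos(2*pi) = 1 and sin(2*pi) = 0, so R^6 = 1. The total rotation 4*pi is 2 full turns, so every vector returns to itself, yet the rotor is +1, back on the identity sheet (an even number of 2*pi turns).
Answer: 1


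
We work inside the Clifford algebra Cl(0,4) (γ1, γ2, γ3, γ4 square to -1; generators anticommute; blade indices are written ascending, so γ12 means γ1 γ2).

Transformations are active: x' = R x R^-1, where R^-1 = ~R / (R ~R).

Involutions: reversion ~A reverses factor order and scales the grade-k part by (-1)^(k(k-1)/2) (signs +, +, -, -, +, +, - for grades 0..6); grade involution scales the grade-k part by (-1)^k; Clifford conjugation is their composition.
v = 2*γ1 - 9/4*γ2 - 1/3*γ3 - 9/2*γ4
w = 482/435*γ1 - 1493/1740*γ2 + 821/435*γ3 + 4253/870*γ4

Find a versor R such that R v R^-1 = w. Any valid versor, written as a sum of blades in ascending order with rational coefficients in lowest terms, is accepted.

Take R = v + w = 1352/435*γ1 - 1352/435*γ2 + 676/435*γ3 + 169/435*γ4. Because q(v) = q(w) = -4237/144, conjugation by R sends v exactly to w.
Answer: 1352/435*γ1 - 1352/435*γ2 + 676/435*γ3 + 169/435*γ4


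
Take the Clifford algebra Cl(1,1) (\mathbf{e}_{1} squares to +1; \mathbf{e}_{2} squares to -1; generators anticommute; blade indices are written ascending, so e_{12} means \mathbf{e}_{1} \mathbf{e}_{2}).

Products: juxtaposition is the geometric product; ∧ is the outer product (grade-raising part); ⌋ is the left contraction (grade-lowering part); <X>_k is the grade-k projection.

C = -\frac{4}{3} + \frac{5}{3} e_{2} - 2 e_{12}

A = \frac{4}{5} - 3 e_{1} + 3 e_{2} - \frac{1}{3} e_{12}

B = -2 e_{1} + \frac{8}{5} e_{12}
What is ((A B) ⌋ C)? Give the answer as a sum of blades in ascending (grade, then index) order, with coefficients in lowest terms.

step 1: \frac{82}{15} + \frac{16}{5} e_{1} - \frac{82}{15} e_{2} + \frac{182}{25} e_{12}
step 2: -\frac{2866}{225} + \frac{164}{15} e_{1} + \frac{122}{45} e_{2} - \frac{164}{15} e_{12}
Answer: -\frac{2866}{225} + \frac{164}{15} e_{1} + \frac{122}{45} e_{2} - \frac{164}{15} e_{12}


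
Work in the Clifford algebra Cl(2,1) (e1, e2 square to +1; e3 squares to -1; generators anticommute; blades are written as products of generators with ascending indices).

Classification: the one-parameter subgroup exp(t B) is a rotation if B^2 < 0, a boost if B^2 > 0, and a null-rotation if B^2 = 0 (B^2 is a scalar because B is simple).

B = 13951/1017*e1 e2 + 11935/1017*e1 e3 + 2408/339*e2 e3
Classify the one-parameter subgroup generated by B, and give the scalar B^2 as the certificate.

B^2 term by term: the squares give (13951/1017)^2*(e1 e2)^2 + (11935/1017)^2*(e1 e3)^2 + (2408/339)^2*(e2 e3)^2 = 194630401/1034289*(-1) + 142444225/1034289*(+1) + 5798464/114921*(+1) = 0 (each basis 2-blade squares to minus the product of its generators' squares); cross terms between blades sharing an index anticommute and cancel. So B^2 = 0.
Answer: null-rotation, certificate B^2 = 0. The scalar 0 is the complete invariant here: its sign names the subgroup type.


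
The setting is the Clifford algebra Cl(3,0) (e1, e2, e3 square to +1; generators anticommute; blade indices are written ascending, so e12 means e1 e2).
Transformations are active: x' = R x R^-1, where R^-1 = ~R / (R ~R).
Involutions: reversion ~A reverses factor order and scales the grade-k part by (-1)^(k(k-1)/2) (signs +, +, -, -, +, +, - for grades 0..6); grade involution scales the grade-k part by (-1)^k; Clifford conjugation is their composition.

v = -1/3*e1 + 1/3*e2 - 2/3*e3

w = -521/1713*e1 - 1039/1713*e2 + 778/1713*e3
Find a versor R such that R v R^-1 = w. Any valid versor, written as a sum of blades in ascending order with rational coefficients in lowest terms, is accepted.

Reasoning: v^2 = w^2 = 2/3 since conjugation preserves the quadratic form; R = v + w = -364/571*e1 - 156/571*e2 - 364/1713*e3 is then valid when invertible, keeping its own part and reversing (v - w)/2.
Answer: -364/571*e1 - 156/571*e2 - 364/1713*e3


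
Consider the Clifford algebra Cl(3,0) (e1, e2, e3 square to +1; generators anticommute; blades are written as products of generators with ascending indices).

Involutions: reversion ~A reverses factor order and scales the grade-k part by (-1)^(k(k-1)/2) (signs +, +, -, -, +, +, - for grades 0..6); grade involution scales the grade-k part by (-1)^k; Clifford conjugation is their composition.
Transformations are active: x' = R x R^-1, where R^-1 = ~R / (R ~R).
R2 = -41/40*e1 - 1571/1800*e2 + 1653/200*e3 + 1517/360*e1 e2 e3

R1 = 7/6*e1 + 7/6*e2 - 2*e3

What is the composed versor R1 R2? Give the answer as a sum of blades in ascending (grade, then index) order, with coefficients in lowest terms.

Distribute over the terms of R1 (each basis-blade product reordered to ascending indices, repeated generators contracted through their squares):
(7/6*e1) R2 = -287/240 - 10997/10800*e1 e2 + 3857/400*e1 e3 + 10619/2160*e2 e3
(7/6*e2) R2 = -10997/10800 + 287/240*e1 e2 - 10619/2160*e1 e3 + 3857/400*e2 e3
(-2*e3) R2 = -1653/100 - 1517/180*e1 e2 - 41/20*e1 e3 - 1571/900*e2 e3
Summing the partial products and collecting blades:
Answer: -50609/2700 - 44551/5400*e1 e2 + 3613/1350*e1 e3 + 69191/5400*e2 e3


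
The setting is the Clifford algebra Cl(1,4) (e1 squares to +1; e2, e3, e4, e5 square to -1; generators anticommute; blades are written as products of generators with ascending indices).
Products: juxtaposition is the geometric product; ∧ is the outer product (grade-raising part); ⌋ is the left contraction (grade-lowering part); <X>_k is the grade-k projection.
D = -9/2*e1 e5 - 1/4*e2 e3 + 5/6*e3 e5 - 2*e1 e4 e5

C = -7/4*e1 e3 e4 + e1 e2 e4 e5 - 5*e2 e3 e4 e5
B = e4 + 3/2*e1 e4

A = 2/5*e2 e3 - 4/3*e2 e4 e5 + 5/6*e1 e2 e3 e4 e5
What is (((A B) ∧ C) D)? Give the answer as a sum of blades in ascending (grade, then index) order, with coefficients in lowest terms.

step 1: -4/3*e2 e5 + 2*e1 e2 e5 + 2/5*e2 e3 e4 + 5/4*e2 e3 e5 + 3/5*e1 e2 e3 e4 + 5/6*e1 e2 e3 e5
step 2: 7/3*e1 e2 e3 e4 e5
step 3: 14/3*e2 e3 + 35/18*e1 e2 e4 + 7/12*e1 e4 e5 + 21/2*e2 e3 e4
Answer: 14/3*e2 e3 + 35/18*e1 e2 e4 + 7/12*e1 e4 e5 + 21/2*e2 e3 e4


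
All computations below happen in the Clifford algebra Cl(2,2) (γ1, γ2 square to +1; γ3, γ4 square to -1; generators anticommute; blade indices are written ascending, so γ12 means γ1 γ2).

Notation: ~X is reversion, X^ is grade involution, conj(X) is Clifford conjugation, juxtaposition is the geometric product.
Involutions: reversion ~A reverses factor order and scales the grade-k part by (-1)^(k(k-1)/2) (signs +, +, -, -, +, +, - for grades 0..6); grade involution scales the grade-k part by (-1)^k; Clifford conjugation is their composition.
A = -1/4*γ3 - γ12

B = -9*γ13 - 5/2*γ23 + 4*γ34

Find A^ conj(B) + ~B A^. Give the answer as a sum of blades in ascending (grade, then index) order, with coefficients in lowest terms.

first term: 9/4*γ1 + 5/8*γ2 + γ4 - 5/2*γ13 + 9*γ23 + 4*γ1234
second term: -9/4*γ1 - 5/8*γ2 - γ4 + 5/2*γ13 - 9*γ23 + 4*γ1234
Answer: 8*γ1234


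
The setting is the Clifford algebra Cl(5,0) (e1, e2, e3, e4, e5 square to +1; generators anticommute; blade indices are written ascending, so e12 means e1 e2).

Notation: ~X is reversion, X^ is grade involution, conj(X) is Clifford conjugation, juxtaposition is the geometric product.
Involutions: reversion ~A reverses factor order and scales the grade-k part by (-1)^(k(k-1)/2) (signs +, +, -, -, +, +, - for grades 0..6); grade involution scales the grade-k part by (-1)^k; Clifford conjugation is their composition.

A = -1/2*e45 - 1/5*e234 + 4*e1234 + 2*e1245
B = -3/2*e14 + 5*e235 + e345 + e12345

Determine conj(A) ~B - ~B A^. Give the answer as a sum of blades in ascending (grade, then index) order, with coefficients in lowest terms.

first term: 5/2*e3 + 4*e5 - 19/20*e15 - 6*e23 + 14/5*e25 - e45 + 9/5*e123 + 4*e125 - 10*e134 + 20*e145 - 5/2*e234
second term: 3/2*e3 + 4*e5 - 11/20*e15 - 6*e23 + 14/5*e25 - e45 + 14/5*e123 + 4*e125 - 10*e134 + 20*e145 - 5/2*e234
Answer: e3 - 2/5*e15 - e123


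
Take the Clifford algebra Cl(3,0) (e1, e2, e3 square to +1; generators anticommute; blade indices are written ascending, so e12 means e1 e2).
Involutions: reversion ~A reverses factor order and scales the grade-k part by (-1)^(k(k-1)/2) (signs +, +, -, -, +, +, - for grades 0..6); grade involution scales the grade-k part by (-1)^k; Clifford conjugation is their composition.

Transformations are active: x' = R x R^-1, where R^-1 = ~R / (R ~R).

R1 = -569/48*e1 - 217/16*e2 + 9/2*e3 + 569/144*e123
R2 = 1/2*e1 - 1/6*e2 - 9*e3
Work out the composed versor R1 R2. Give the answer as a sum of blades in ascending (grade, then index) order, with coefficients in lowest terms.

Distribute over the terms of R2 (each basis-blade product reordered to ascending indices, repeated generators contracted through their squares):
R1 (1/2*e1) = -569/96 + 217/32*e12 - 9/4*e13 + 569/288*e23
R1 (-1/6*e2) = 217/96 + 569/288*e12 + 569/864*e13 + 3/4*e23
R1 (-9*e3) = -81/2 - 569/16*e12 + 1707/16*e13 + 1953/16*e23
Summing the partial products and collecting blades:
Answer: -265/6 - 965/36*e12 + 90803/864*e13 + 35939/288*e23


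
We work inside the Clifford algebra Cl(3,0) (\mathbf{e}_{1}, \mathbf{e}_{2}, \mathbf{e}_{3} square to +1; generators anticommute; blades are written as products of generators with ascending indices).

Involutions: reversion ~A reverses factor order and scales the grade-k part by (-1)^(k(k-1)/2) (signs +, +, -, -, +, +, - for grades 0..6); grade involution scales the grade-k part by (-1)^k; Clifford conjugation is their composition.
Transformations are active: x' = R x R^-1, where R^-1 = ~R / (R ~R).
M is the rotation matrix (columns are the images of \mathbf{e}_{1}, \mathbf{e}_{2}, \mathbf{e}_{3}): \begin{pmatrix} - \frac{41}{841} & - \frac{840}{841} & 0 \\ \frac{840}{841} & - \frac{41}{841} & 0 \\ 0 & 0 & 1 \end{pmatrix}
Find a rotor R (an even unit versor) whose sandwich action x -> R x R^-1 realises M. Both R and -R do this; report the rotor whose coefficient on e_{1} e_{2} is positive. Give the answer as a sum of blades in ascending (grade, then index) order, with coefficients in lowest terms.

Method: write R = a + b12*e_{1} e_{2} + b13*e_{1} e_{3} + b23*e_{2} e_{3} with a^2 + b12^2 + b13^2 + b23^2 = 1 (so R^-1 = ~R). Expanding the columns R e_j ~R gives tr M = 4a^2 - 1 and, from the antisymmetric part, M21 - M12 = -4a*b12, M13 - M31 = 4a*b13, M32 - M23 = -4a*b23.
Here tr M = \frac{759}{841}, so a^2 = (1 + tr M)/4 = \frac{400}{841} and a = ±\frac{20}{29}. Taking a = \frac{20}{29}: M21 - M12 = \frac{1680}{841}, M13 - M31 = 0, M32 - M23 = 0, giving b12 = -\frac{21}{29}, b13 = 0, b23 = 0, i.e. R = \frac{20}{29} - \frac{21}{29} e_{1} e_{2}.
Its e_{1} e_{2} coefficient is negative, so report the other preimage -R.
Answer: -\frac{20}{29} + \frac{21}{29} e_{1} e_{2}. Recall the cover is two-to-one: with M of trace \frac{759}{841}, both preimages act alike, and the stated e_{1} e_{2} sign chooses the sheet.


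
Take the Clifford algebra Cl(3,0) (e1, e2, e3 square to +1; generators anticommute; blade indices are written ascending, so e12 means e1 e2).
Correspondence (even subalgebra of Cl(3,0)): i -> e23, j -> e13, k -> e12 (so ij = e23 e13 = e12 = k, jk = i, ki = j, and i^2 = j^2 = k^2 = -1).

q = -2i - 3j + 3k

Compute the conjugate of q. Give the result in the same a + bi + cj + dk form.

In blades: q = 3*e12 - 3*e13 - 2*e23.
Quaternion conjugation is reversion on the even subalgebra: the scalar is fixed and every grade-2 blade flips sign, giving -3*e12 + 3*e13 + 2*e23; translating back:
Answer: 2i + 3j - 3k


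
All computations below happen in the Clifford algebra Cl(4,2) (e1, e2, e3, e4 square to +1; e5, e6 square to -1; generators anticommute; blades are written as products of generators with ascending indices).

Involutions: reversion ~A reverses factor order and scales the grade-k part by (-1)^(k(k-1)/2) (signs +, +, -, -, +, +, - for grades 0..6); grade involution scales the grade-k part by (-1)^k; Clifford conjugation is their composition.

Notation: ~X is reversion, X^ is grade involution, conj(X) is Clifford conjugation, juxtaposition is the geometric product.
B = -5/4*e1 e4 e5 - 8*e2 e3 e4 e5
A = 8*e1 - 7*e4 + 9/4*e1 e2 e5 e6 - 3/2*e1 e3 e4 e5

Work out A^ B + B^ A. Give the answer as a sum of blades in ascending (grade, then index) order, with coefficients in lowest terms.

first term: -15/8*e3 - 12*e1 e2 + 35/4*e1 e5 + 10*e4 e5 - 56*e2 e3 e5 + 45/16*e2 e4 e6 - 18*e1 e3 e4 e6 + 64*e1 e2 e3 e4 e5
second term: -15/8*e3 + 12*e1 e2 + 35/4*e1 e5 + 10*e4 e5 - 56*e2 e3 e5 - 45/16*e2 e4 e6 - 18*e1 e3 e4 e6 - 64*e1 e2 e3 e4 e5
Answer: -15/4*e3 + 35/2*e1 e5 + 20*e4 e5 - 112*e2 e3 e5 - 36*e1 e3 e4 e6


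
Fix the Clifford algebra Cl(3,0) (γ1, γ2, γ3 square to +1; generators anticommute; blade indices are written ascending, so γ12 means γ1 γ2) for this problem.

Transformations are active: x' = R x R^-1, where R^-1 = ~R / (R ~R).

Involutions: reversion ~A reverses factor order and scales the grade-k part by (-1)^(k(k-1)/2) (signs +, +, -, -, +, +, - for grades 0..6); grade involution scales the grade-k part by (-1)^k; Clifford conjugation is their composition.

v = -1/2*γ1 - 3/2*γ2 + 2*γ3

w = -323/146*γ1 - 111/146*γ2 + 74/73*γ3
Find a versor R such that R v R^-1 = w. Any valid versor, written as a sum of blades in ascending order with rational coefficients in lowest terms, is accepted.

A norm check does it: q(v) = q(w) = 13/2, hence R = v + w = -198/73*γ1 - 165/73*γ2 + 220/73*γ3 realises the map — parallel part kept, (v - w)/2 negated, v carried to w.
Answer: -198/73*γ1 - 165/73*γ2 + 220/73*γ3


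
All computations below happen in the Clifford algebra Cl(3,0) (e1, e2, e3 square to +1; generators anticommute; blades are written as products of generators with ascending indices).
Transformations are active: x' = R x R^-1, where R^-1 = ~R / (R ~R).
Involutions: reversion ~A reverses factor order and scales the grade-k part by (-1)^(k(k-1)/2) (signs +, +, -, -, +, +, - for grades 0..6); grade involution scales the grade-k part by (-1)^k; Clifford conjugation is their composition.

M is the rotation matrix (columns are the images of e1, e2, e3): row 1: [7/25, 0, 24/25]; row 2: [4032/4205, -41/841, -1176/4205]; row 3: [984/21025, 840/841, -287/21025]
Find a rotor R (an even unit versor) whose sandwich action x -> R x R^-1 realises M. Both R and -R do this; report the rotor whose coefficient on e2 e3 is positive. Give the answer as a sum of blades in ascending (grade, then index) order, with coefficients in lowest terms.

Method: write R = a + b12*e1 e2 + b13*e1 e3 + b23*e2 e3 with a^2 + b12^2 + b13^2 + b23^2 = 1 (so R^-1 = ~R). Expanding the columns R e_j ~R gives tr M = 4a^2 - 1 and, from the antisymmetric part, M21 - M12 = -4a*b12, M13 - M31 = 4a*b13, M32 - M23 = -4a*b23.
Here tr M = 183/841, so a^2 = (1 + tr M)/4 = 256/841 and a = ±16/29. Taking a = 16/29: M21 - M12 = 4032/4205, M13 - M31 = 768/841, M32 - M23 = 5376/4205, giving b12 = -63/145, b13 = 12/29, b23 = -84/145, i.e. R = 16/29 - 63/145*e1 e2 + 12/29*e1 e3 - 84/145*e2 e3.
Its e2 e3 coefficient is negative, so report the other preimage -R.
Answer: -16/29 + 63/145*e1 e2 - 12/29*e1 e3 + 84/145*e2 e3. Note: both R and -R realise this M (trace 183/841); the covering map identifies them, and the e2 e3-coefficient sign is the tie-breaker.


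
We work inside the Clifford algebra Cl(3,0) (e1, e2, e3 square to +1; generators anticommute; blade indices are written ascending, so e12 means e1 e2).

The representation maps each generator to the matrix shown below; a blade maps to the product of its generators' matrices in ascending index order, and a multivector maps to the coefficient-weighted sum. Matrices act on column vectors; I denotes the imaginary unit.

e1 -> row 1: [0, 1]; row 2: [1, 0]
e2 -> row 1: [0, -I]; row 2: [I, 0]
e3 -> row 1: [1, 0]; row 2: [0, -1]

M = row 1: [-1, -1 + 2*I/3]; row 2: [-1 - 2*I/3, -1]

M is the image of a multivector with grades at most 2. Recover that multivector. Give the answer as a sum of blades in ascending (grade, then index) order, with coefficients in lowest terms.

Method: 1, rho(e1), rho(e2), rho(e3) form a trace-orthogonal basis of the 2x2 complex matrices (tr(X Y) = 2 if X = Y, else 0), so M = m0*1 + m1*rho(e1) + m2*rho(e2) + m3*rho(e3) with m0 = tr(M)/2 = -1, m1 = tr(M rho(e1))/2 = -1, m2 = tr(M rho(e2))/2 = -2/3, m3 = tr(M rho(e3))/2 = 0.
Multiplying table entries, the bivector images are rho(e12) = I*rho(e3), rho(e13) = -I*rho(e2), rho(e23) = I*rho(e1); with real blade coefficients the real parts of m0..m3 are the coefficients of 1, e1, e2, e3 and the imaginary parts give the bivectors (e23: Im m1, e13: -Im m2, e12: Im m3).
Answer: -1 - e1 - 2/3*e2
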